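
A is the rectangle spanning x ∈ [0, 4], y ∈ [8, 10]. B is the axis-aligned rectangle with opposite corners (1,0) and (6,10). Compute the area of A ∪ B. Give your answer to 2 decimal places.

52.00

By inclusion–exclusion:
Individual areas: |A| = 8, |B| = 50.
|A∩B|: x∈[1,4], y∈[8,10] → 3·2 = 6.
|A ∪ B| = 58 − 6 = 52.00.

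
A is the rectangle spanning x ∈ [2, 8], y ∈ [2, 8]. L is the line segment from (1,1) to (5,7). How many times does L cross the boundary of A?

1

The segment meets the boundary at (2,2.5).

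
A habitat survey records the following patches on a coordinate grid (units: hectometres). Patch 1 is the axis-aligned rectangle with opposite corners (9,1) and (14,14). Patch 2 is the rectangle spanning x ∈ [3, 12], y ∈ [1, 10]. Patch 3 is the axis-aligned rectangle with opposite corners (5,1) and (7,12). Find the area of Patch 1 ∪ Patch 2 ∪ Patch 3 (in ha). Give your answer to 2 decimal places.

By inclusion–exclusion:
Individual areas: |Patch 1| = 65, |Patch 2| = 81, |Patch 3| = 22.
|Patch 1∩Patch 2|: x∈[9,12], y∈[1,10] → 3·9 = 27.
|Patch 1∩Patch 3| = 0 (no overlap).
|Patch 2∩Patch 3|: x∈[5,7], y∈[1,10] → 2·9 = 18.
|Patch 1∩Patch 2∩Patch 3| = 0.
|Patch 1 ∪ Patch 2 ∪ Patch 3| = 168 − 45 + 0 = 123.00.

123.00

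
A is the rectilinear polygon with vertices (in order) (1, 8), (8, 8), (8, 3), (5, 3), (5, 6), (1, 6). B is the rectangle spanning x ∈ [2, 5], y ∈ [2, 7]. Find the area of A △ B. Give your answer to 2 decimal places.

32.00

|A| = 23, |B| = 15, |A∩B| = 3.
|A △ B| = |A| + |B| − 2·|A∩B| = 23 + 15 − 6 = 32.00.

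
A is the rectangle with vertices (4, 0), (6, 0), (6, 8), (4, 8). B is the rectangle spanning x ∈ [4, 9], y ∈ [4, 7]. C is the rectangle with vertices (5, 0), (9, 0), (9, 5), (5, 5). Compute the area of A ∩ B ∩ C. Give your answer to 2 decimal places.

The intersection is the polygon with vertices (5,4), (5,5), (6,5), (6,4).
By the shoelace formula its area is 1.00.

1.00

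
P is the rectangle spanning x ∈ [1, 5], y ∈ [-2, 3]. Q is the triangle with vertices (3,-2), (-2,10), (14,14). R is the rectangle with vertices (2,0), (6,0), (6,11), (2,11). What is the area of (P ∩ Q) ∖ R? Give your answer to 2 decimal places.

|P ∩ Q| = 12.2909.
|(P ∩ Q) ∩ R| = 8.6826.
|(P ∩ Q) ∖ R| = 12.2909 − 8.6826 = 3.61.

3.61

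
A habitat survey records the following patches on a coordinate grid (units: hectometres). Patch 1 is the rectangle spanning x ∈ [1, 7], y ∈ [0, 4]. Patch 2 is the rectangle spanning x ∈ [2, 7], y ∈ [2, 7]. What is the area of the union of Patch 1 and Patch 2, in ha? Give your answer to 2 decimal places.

By inclusion–exclusion:
Individual areas: |Patch 1| = 24, |Patch 2| = 25.
|Patch 1∩Patch 2|: x∈[2,7], y∈[2,4] → 5·2 = 10.
|Patch 1 ∪ Patch 2| = 49 − 10 = 39.00.

39.00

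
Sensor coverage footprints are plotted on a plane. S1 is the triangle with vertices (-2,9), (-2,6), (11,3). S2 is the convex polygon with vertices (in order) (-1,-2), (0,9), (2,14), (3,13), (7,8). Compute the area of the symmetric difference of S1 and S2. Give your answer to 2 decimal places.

57.69

|S1| = 19.5, |S2| = 58, |S1∩S2| = 9.9051.
|S1 △ S2| = |S1| + |S2| − 2·|S1∩S2| = 19.5 + 58 − 19.8101 = 57.69.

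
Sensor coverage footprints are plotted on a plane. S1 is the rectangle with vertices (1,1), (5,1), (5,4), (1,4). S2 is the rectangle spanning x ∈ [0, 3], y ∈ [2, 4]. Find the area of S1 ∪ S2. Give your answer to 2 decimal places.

By inclusion–exclusion:
Individual areas: |S1| = 12, |S2| = 6.
|S1∩S2|: x∈[1,3], y∈[2,4] → 2·2 = 4.
|S1 ∪ S2| = 18 − 4 = 14.00.

14.00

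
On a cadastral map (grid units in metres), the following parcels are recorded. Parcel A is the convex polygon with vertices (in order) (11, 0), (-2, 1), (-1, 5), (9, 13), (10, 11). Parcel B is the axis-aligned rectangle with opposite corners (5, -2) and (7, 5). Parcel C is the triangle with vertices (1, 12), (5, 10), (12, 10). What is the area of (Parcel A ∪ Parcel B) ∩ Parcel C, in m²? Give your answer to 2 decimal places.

The region (Parcel A ∪ Parcel B) ∩ Parcel C is the polygon with vertices (6.5,11), (10.059,10.353), (10.091,10), (5.25,10).
By the shoelace formula its area is 3.04.

3.04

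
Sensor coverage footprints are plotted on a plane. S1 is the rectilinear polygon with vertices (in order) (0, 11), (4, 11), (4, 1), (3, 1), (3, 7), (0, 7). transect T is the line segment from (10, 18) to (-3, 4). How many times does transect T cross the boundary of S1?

The segment meets the boundary at (0,7.231), (3.5,11).

2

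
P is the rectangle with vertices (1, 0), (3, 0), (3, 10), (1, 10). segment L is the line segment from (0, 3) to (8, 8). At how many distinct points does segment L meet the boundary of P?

The segment meets the boundary at (3,4.875), (1,3.625).

2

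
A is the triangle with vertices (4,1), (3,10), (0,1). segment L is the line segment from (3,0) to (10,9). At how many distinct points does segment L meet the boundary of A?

2

The segment meets the boundary at (3.972,1.25), (3.778,1).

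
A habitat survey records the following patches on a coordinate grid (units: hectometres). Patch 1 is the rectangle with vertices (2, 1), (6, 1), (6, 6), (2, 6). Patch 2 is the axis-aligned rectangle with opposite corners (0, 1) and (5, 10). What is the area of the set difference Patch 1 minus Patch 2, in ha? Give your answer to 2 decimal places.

|Patch 1∩Patch 2|: x∈[2,5], y∈[1,6] → 3·5 = 15.
|Patch 1| = 20.
|Patch 1 ∖ Patch 2| = |Patch 1| − |Patch 1∩Patch 2| = 20 − 15 = 5.00.

5.00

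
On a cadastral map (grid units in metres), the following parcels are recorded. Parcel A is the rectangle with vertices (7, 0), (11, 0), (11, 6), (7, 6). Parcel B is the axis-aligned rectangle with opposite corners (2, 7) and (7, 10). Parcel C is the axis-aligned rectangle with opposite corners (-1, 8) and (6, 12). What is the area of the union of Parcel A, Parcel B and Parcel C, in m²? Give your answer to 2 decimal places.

By inclusion–exclusion:
Individual areas: |Parcel A| = 24, |Parcel B| = 15, |Parcel C| = 28.
|Parcel A∩Parcel B| = 0 (no overlap).
|Parcel A∩Parcel C| = 0 (no overlap).
|Parcel B∩Parcel C|: x∈[2,6], y∈[8,10] → 4·2 = 8.
|Parcel A∩Parcel B∩Parcel C| = 0.
|Parcel A ∪ Parcel B ∪ Parcel C| = 67 − 8 + 0 = 59.00.

59.00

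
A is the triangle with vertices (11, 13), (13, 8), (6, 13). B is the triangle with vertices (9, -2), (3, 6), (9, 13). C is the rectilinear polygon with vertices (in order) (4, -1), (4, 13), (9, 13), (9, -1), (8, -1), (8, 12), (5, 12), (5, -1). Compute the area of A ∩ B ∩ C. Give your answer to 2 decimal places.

1.20

The intersection is the polygon with vertices (9,13), (9,10.857), (8,11.571), (8,11.833).
By the shoelace formula its area is 1.20.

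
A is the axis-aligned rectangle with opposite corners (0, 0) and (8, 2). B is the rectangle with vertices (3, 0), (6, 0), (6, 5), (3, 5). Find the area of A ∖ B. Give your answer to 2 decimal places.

|A∩B|: x∈[3,6], y∈[0,2] → 3·2 = 6.
|A| = 16.
|A ∖ B| = |A| − |A∩B| = 16 − 6 = 10.00.

10.00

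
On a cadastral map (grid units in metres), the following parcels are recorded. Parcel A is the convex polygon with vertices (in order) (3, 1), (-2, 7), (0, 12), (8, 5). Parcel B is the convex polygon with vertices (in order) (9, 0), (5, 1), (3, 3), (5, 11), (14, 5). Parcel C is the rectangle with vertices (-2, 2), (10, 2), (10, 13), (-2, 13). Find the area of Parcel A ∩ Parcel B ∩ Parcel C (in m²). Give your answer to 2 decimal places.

15.64

The intersection is the polygon with vertices (4.25,2), (4,2), (3,3), (4.308,8.231), (8,5).
By the shoelace formula its area is 15.64.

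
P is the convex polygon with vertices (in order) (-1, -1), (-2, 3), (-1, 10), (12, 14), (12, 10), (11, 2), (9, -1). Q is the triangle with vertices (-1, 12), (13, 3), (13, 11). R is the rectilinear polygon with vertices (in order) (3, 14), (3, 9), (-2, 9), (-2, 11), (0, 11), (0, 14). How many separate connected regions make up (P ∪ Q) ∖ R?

(P ∪ Q) ∖ R splits into 2 disjoint pieces (area 168.3276, area 0.2857).

2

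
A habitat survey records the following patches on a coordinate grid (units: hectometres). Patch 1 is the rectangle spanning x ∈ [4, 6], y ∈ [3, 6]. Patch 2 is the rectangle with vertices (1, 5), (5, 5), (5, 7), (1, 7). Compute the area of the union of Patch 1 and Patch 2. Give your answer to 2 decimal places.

13.00

By inclusion–exclusion:
Individual areas: |Patch 1| = 6, |Patch 2| = 8.
|Patch 1∩Patch 2|: x∈[4,5], y∈[5,6] → 1·1 = 1.
|Patch 1 ∪ Patch 2| = 14 − 1 = 13.00.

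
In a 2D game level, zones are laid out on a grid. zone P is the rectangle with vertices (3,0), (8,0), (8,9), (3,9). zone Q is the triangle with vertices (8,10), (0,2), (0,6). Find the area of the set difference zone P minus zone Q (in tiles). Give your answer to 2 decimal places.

|zone P| = 45, |zone P∩zone Q| = 5.75.
|zone P ∖ zone Q| = |zone P| − |zone P∩zone Q| = 45 − 5.75 = 39.25.

39.25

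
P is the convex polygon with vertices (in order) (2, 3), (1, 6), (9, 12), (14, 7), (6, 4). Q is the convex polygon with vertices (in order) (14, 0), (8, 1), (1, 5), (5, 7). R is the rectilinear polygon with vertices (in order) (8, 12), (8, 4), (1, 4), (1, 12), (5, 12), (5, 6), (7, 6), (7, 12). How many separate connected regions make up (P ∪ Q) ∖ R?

(P ∪ Q) ∖ R splits into 3 disjoint pieces (area 7.5, area 23.875, area 20.1232).

3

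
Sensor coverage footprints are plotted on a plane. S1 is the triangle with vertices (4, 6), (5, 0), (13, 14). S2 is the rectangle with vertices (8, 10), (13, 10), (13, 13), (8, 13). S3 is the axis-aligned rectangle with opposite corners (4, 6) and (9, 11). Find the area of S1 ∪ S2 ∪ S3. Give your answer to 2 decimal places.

By inclusion–exclusion:
Individual areas: |S1| = 31, |S2| = 15, |S3| = 25.
|S1∩S2| = 4.1518.
|S1∩S3| = 10.8254.
|S2∩S3|: x∈[8,9], y∈[10,11] → 1·1 = 1.
|S1∩S2∩S3| = 0.1111.
|S1 ∪ S2 ∪ S3| = 71 − 15.9772 + 0.1111 = 55.13.

55.13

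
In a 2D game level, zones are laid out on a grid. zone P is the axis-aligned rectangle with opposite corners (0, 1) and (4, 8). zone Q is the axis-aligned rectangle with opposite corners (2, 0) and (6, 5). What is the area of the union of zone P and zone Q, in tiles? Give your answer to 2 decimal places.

By inclusion–exclusion:
Individual areas: |zone P| = 28, |zone Q| = 20.
|zone P∩zone Q|: x∈[2,4], y∈[1,5] → 2·4 = 8.
|zone P ∪ zone Q| = 48 − 8 = 40.00.

40.00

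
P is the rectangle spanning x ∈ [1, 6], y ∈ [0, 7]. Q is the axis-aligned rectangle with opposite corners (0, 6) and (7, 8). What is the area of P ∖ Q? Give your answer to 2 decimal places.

30.00

|P∩Q|: x∈[1,6], y∈[6,7] → 5·1 = 5.
|P| = 35.
|P ∖ Q| = |P| − |P∩Q| = 35 − 5 = 30.00.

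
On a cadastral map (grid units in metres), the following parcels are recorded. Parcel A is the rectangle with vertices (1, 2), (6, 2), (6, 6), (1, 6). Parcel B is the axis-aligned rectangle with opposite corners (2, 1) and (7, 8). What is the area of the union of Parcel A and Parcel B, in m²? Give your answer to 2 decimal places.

39.00

By inclusion–exclusion:
Individual areas: |Parcel A| = 20, |Parcel B| = 35.
|Parcel A∩Parcel B|: x∈[2,6], y∈[2,6] → 4·4 = 16.
|Parcel A ∪ Parcel B| = 55 − 16 = 39.00.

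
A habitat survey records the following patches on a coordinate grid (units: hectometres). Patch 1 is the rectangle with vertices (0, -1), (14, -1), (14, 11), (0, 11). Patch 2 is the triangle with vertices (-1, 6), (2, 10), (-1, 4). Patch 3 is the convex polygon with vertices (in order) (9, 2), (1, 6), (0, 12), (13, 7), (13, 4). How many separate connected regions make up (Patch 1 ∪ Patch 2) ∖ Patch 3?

1

(Patch 1 ∪ Patch 2) ∖ Patch 3 is a single connected region.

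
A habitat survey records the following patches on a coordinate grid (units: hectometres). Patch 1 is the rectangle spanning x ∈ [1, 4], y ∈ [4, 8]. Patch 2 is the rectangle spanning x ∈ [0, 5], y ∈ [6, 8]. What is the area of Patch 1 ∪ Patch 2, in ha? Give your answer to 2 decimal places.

By inclusion–exclusion:
Individual areas: |Patch 1| = 12, |Patch 2| = 10.
|Patch 1∩Patch 2|: x∈[1,4], y∈[6,8] → 3·2 = 6.
|Patch 1 ∪ Patch 2| = 22 − 6 = 16.00.

16.00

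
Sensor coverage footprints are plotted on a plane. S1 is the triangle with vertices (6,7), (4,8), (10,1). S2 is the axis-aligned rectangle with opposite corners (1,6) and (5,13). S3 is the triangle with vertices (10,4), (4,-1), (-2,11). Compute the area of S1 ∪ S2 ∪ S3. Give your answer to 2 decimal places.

By inclusion–exclusion:
Individual areas: |S1| = 4, |S2| = 28, |S3| = 51.
|S1∩S2| = 0.3333.
|S1∩S3| = 2.4838.
|S2∩S3| = 8.3333.
|S1∩S2∩S3| = 0.006.
|S1 ∪ S2 ∪ S3| = 83 − 11.1504 + 0.006 = 71.86.

71.86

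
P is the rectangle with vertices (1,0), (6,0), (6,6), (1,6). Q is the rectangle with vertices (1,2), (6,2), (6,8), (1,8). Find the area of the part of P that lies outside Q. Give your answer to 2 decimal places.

|P∩Q|: x∈[1,6], y∈[2,6] → 5·4 = 20.
|P| = 30.
|P ∖ Q| = |P| − |P∩Q| = 30 − 20 = 10.00.

10.00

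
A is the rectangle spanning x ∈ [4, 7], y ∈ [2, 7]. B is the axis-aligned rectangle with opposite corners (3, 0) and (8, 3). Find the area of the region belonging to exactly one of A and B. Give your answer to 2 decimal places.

|A∩B|: x∈[4,7], y∈[2,3] → 3·1 = 3.
|A △ B| = |A| + |B| − 2·|A∩B| = 15 + 15 − 6 = 24.00.

24.00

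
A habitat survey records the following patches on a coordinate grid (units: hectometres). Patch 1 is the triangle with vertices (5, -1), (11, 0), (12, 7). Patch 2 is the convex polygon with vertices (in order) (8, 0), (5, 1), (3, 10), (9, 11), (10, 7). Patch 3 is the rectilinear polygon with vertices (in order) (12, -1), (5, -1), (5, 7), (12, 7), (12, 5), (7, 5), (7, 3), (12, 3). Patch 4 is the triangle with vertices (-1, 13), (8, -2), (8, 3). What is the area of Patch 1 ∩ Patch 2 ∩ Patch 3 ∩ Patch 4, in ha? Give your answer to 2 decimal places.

1.99

The intersection is the polygon with vertices (6.5,0.5), (6.424,0.627), (8,2.429), (8,0).
By the shoelace formula its area is 1.99.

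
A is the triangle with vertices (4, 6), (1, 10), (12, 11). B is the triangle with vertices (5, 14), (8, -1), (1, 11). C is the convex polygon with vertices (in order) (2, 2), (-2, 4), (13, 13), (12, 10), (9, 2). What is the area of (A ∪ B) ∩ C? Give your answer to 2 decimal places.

The region (A ∪ B) ∩ C is the polygon with vertices (12,11), (6.311,7.444), (7.4,2), (6.25,2), (3.625,6.5), (3.172,7.103), (9.25,10.75).
By the shoelace formula its area is 20.30.

20.30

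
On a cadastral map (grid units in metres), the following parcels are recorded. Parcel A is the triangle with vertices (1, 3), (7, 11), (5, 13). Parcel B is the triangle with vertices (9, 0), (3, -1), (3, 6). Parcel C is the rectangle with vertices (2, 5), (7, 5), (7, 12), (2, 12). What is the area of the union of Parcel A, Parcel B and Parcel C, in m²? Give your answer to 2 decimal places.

56.95

By inclusion–exclusion:
Individual areas: |Parcel A| = 14, |Parcel B| = 21, |Parcel C| = 35.
|Parcel A∩Parcel B| = 0.0238.
|Parcel A∩Parcel C| = 12.55.
|Parcel B∩Parcel C| = 0.5.
|Parcel A∩Parcel B∩Parcel C| = 0.0238.
|Parcel A ∪ Parcel B ∪ Parcel C| = 70 − 13.0738 + 0.0238 = 56.95.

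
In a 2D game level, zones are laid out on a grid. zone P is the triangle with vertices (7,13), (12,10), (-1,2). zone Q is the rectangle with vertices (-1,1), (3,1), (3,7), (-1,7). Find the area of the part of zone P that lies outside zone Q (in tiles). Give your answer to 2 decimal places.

33.51

|zone P| = 39.5, |zone P∩zone Q| = 5.986.
|zone P ∖ zone Q| = |zone P| − |zone P∩zone Q| = 39.5 − 5.986 = 33.51.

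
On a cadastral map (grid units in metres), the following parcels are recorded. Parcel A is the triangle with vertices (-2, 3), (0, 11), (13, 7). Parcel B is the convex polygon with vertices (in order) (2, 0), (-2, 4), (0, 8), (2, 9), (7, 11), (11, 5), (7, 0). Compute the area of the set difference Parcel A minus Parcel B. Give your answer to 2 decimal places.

11.69

|Parcel A| = 56, |Parcel A∩Parcel B| = 44.3077.
|Parcel A ∖ Parcel B| = |Parcel A| − |Parcel A∩Parcel B| = 56 − 44.3077 = 11.69.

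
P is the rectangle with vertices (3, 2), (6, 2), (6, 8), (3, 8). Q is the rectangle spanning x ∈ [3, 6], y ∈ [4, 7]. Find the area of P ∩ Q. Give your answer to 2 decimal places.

9.00

|P∩Q|: x∈[3,6], y∈[4,7] → 3·3 = 9.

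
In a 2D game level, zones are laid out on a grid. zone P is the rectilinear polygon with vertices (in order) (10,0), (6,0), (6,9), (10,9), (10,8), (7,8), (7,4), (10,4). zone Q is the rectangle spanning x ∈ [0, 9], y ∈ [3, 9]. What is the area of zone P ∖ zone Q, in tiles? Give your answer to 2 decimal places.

|zone P| = 24, |zone P∩zone Q| = 10.
|zone P ∖ zone Q| = |zone P| − |zone P∩zone Q| = 24 − 10 = 14.00.

14.00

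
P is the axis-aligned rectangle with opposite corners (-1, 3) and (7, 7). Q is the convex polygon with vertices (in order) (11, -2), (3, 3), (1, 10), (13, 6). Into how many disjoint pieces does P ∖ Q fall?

P ∖ Q is a single connected region.

1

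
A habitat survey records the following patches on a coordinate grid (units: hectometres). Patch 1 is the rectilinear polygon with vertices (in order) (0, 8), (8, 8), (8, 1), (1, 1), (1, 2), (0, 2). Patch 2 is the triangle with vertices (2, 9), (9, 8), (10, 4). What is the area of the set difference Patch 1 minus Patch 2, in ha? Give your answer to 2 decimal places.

|Patch 1| = 55, |Patch 1∩Patch 2| = 6.05.
|Patch 1 ∖ Patch 2| = |Patch 1| − |Patch 1∩Patch 2| = 55 − 6.05 = 48.95.

48.95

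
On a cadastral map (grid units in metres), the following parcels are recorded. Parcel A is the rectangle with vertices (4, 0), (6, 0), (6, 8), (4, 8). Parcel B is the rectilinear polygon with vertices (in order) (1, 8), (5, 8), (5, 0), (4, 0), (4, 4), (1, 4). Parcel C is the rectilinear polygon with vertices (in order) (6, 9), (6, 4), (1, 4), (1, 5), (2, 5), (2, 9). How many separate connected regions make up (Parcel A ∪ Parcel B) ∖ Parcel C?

2

(Parcel A ∪ Parcel B) ∖ Parcel C splits into 2 disjoint pieces (area 8, area 3).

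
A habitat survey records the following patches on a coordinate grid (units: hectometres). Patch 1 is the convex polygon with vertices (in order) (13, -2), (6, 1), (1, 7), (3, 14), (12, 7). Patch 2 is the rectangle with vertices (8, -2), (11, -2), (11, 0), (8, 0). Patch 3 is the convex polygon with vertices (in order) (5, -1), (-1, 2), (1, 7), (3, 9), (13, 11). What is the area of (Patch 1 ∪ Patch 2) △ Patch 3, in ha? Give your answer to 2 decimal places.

|Patch 1 ∪ Patch 2| = 105.9762.
|(Patch 1 ∪ Patch 2) ∩ Patch 3| = 49.023.
|(Patch 1 ∪ Patch 2) △ Patch 3| = 105.9762 + 82 − 98.0461 = 89.93.

89.93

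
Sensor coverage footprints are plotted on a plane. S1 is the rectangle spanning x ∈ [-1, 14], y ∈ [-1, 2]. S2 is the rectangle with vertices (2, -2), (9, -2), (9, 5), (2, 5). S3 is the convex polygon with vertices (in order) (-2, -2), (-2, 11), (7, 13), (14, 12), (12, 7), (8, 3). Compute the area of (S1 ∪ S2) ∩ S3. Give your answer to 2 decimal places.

30.50

The region (S1 ∪ S2) ∩ S3 is the polygon with vertices (-1,-1), (-1,2), (2,2), (2,5), (9,5), (9,4), (8,3), (0,-1).
By the shoelace formula its area is 30.50.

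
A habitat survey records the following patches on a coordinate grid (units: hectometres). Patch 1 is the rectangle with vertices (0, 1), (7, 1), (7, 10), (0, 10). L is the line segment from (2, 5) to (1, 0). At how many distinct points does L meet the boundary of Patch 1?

The segment meets the boundary at (1.2,1).

1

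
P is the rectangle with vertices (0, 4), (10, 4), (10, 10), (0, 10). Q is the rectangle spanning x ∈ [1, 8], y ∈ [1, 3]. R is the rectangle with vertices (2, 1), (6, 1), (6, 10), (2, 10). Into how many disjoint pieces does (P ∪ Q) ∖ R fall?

4

(P ∪ Q) ∖ R splits into 4 disjoint pieces (area 24, area 12, area 4, area 2).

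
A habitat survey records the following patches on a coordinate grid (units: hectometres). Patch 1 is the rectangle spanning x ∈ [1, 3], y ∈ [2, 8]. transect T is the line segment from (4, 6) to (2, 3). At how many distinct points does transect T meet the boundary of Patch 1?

1

The segment meets the boundary at (3,4.5).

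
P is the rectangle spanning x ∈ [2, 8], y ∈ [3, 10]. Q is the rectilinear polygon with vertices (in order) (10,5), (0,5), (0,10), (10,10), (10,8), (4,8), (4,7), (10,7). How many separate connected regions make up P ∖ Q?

P ∖ Q splits into 2 disjoint pieces (area 12, area 4).

2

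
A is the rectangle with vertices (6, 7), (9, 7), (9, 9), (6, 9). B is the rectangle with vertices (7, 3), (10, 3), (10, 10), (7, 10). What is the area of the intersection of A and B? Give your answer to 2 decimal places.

|A∩B|: x∈[7,9], y∈[7,9] → 2·2 = 4.

4.00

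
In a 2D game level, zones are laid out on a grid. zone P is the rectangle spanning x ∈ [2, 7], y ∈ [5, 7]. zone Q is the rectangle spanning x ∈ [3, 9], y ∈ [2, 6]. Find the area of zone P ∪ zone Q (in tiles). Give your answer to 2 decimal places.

By inclusion–exclusion:
Individual areas: |zone P| = 10, |zone Q| = 24.
|zone P∩zone Q|: x∈[3,7], y∈[5,6] → 4·1 = 4.
|zone P ∪ zone Q| = 34 − 4 = 30.00.

30.00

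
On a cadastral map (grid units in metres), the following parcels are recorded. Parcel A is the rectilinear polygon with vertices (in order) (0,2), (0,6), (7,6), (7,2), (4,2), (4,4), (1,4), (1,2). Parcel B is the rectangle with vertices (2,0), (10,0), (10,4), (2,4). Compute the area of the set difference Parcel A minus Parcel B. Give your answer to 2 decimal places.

|Parcel A| = 22, |Parcel A∩Parcel B| = 6.
|Parcel A ∖ Parcel B| = |Parcel A| − |Parcel A∩Parcel B| = 22 − 6 = 16.00.

16.00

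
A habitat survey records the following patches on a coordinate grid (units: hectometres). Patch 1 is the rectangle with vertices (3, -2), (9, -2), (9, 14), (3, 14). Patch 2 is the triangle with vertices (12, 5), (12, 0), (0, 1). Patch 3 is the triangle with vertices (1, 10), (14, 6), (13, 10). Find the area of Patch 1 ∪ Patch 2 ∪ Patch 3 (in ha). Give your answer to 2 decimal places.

By inclusion–exclusion:
Individual areas: |Patch 1| = 96, |Patch 2| = 30, |Patch 3| = 24.
|Patch 1∩Patch 2| = 15.
|Patch 1∩Patch 3| = 9.2308.
|Patch 2∩Patch 3| = 0.
|Patch 1∩Patch 2∩Patch 3| = 0.
|Patch 1 ∪ Patch 2 ∪ Patch 3| = 150 − 24.2308 + 0 = 125.77.

125.77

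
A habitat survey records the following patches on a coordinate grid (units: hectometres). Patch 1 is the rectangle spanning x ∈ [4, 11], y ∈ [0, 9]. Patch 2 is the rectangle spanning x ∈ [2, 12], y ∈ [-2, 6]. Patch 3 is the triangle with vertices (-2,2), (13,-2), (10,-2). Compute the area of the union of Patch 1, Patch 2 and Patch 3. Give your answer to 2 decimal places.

101.67

By inclusion–exclusion:
Individual areas: |Patch 1| = 63, |Patch 2| = 80, |Patch 3| = 6.
|Patch 1∩Patch 2|: x∈[4,11], y∈[0,6] → 7·6 = 42.
|Patch 1∩Patch 3| = 0.3.
|Patch 2∩Patch 3| = 5.3333.
|Patch 1∩Patch 2∩Patch 3| = 0.3.
|Patch 1 ∪ Patch 2 ∪ Patch 3| = 149 − 47.6333 + 0.3 = 101.67.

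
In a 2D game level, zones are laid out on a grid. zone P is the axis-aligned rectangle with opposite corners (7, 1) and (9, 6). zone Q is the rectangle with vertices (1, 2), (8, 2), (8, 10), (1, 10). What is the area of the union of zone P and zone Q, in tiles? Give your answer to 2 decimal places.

By inclusion–exclusion:
Individual areas: |zone P| = 10, |zone Q| = 56.
|zone P∩zone Q|: x∈[7,8], y∈[2,6] → 1·4 = 4.
|zone P ∪ zone Q| = 66 − 4 = 62.00.

62.00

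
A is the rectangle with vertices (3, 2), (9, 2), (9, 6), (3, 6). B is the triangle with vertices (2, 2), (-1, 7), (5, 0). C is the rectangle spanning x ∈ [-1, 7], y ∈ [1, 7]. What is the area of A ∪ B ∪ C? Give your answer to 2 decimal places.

56.32

By inclusion–exclusion:
Individual areas: |A| = 24, |B| = 4.5, |C| = 48.
|A∩B| = 0.0476.
|A∩C|: x∈[3,7], y∈[2,6] → 4·4 = 16.
|B∩C| = 4.1786.
|A∩B∩C| = 0.0476.
|A ∪ B ∪ C| = 76.5 − 20.2262 + 0.0476 = 56.32.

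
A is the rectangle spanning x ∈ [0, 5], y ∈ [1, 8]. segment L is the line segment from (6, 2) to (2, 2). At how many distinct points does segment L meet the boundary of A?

The segment meets the boundary at (5,2).

1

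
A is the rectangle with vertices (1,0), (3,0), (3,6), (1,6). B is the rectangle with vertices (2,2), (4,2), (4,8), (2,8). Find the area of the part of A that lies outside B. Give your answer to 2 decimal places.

8.00

|A∩B|: x∈[2,3], y∈[2,6] → 1·4 = 4.
|A| = 12.
|A ∖ B| = |A| − |A∩B| = 12 − 4 = 8.00.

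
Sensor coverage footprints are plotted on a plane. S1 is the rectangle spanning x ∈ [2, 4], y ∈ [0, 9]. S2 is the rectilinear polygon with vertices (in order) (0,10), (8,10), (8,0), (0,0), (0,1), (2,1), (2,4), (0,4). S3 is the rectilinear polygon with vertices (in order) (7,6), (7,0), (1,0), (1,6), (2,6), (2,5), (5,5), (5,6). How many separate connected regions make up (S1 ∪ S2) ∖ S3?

(S1 ∪ S2) ∖ S3 splits into 2 disjoint pieces (area 43, area 1).

2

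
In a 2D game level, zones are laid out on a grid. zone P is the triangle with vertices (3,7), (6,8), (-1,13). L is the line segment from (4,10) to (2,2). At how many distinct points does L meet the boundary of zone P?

2

The segment meets the boundary at (3.273,7.091), (3.879,9.515).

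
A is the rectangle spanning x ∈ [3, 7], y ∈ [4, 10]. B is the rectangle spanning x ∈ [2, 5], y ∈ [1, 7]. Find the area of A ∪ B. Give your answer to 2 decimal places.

36.00

By inclusion–exclusion:
Individual areas: |A| = 24, |B| = 18.
|A∩B|: x∈[3,5], y∈[4,7] → 2·3 = 6.
|A ∪ B| = 42 − 6 = 36.00.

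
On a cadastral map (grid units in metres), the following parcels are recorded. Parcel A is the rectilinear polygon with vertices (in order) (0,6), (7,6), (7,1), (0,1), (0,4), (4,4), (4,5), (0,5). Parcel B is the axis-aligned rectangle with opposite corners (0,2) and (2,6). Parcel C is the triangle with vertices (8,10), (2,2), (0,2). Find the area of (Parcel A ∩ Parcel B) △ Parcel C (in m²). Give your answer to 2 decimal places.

10.00

|Parcel A ∩ Parcel B| = 6.
|(Parcel A ∩ Parcel B) ∩ Parcel C| = 2.
|(Parcel A ∩ Parcel B) △ Parcel C| = 6 + 8 − 4 = 10.00.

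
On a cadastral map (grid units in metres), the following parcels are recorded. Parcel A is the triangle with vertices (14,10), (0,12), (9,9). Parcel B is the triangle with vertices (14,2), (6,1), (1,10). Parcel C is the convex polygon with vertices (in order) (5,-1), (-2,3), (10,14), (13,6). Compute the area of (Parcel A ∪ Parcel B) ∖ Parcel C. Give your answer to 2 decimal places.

15.19

|Parcel A ∪ Parcel B| = 50.5.
|(Parcel A ∪ Parcel B) ∩ Parcel C| = 35.3123.
|(Parcel A ∪ Parcel B) ∖ Parcel C| = 50.5 − 35.3123 = 15.19.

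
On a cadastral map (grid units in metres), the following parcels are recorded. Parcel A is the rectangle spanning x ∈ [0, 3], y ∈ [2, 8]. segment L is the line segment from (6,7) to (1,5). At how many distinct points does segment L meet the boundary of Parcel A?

The segment meets the boundary at (3,5.8).

1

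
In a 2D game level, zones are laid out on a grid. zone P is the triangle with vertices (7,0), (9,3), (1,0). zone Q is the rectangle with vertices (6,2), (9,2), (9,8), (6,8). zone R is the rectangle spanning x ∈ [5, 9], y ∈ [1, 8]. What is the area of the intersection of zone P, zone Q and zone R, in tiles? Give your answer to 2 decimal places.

The intersection is the polygon with vertices (6.333,2), (9,3), (8.333,2).
By the shoelace formula its area is 1.00.

1.00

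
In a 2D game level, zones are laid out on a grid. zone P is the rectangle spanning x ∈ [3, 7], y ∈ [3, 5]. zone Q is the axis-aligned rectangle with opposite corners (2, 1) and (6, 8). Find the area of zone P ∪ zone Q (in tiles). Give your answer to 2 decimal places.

30.00

By inclusion–exclusion:
Individual areas: |zone P| = 8, |zone Q| = 28.
|zone P∩zone Q|: x∈[3,6], y∈[3,5] → 3·2 = 6.
|zone P ∪ zone Q| = 36 − 6 = 30.00.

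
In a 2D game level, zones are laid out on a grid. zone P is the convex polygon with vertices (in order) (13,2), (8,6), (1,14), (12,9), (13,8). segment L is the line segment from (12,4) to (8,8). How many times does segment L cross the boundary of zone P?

0

The segment lies entirely inside zone P and never meets its boundary.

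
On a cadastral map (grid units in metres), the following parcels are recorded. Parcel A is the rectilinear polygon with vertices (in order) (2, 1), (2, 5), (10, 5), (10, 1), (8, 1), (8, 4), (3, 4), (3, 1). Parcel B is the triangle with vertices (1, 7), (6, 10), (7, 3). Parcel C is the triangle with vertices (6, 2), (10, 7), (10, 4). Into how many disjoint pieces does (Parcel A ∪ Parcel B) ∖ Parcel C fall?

2

(Parcel A ∪ Parcel B) ∖ Parcel C splits into 2 disjoint pieces (area 25.9518, area 5).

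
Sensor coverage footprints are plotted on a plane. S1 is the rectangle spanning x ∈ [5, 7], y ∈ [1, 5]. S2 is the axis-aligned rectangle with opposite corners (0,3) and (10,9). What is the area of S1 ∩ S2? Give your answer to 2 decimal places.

|S1∩S2|: x∈[5,7], y∈[3,5] → 2·2 = 4.

4.00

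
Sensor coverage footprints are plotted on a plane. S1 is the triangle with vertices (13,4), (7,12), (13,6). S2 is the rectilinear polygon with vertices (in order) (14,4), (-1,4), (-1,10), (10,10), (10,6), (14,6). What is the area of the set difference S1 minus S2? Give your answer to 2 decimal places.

3.50

|S1| = 6, |S1∩S2| = 2.5.
|S1 ∖ S2| = |S1| − |S1∩S2| = 6 − 2.5 = 3.50.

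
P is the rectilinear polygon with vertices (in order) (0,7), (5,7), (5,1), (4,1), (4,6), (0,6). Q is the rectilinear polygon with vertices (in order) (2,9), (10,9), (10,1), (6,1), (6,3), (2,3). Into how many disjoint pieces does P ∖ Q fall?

2

P ∖ Q splits into 2 disjoint pieces (area 2, area 2).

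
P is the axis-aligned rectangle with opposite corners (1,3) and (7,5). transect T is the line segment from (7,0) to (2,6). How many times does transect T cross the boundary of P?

2

The segment meets the boundary at (2.833,5), (4.5,3).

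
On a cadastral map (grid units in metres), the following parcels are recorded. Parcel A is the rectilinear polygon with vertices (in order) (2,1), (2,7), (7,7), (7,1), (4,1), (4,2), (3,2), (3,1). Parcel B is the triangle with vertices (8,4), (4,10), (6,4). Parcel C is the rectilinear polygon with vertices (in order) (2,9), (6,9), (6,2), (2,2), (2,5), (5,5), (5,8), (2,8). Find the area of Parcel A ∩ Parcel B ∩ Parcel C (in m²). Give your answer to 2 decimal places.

1.50

The intersection is the polygon with vertices (5,7), (6,7), (6,4).
By the shoelace formula its area is 1.50.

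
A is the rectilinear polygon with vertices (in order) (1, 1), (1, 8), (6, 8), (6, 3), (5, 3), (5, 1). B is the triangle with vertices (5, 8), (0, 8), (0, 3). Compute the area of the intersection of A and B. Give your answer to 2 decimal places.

The intersection is the polygon with vertices (1,8), (5,8), (1,4).
By the shoelace formula its area is 8.00.

8.00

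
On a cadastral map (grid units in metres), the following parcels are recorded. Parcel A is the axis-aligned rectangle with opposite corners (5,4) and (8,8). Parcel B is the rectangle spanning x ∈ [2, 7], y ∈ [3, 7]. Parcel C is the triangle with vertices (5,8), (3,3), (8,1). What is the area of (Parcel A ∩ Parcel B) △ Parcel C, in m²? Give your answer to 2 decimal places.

14.07

|Parcel A ∩ Parcel B| = 6.
|(Parcel A ∩ Parcel B) ∩ Parcel C| = 3.2143.
|(Parcel A ∩ Parcel B) △ Parcel C| = 6 + 14.5 − 6.4286 = 14.07.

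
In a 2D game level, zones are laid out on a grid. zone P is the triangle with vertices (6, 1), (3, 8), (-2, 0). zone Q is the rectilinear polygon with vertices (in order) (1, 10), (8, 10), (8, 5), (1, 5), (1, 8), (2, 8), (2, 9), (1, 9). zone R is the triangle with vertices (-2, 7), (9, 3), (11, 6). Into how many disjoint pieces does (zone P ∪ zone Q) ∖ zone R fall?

2

(zone P ∪ zone Q) ∖ zone R splits into 2 disjoint pieces (area 25.7623, area 23.5).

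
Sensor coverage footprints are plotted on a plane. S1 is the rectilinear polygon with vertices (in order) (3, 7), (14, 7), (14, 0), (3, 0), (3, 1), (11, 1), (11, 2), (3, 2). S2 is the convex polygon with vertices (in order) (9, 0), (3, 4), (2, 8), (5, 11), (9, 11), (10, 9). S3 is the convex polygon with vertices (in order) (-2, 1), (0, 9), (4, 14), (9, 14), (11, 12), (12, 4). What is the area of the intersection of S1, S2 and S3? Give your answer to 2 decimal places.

The intersection is the polygon with vertices (9.382,3.439), (5.189,2.541), (3,4), (3,7), (9.778,7).
By the shoelace formula its area is 25.68.

25.68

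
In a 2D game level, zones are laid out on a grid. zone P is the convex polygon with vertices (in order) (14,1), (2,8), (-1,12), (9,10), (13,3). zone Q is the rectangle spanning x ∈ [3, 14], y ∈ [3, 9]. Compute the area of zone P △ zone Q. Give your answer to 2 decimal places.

54.01

|zone P| = 54, |zone Q| = 66, |zone P∩zone Q| = 32.994.
|zone P △ zone Q| = |zone P| + |zone Q| − 2·|zone P∩zone Q| = 54 + 66 − 65.9881 = 54.01.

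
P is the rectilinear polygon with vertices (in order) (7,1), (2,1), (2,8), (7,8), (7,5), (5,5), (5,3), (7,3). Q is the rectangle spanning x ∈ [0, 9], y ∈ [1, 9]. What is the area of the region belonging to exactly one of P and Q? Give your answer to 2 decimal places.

|P| = 31, |Q| = 72, |P∩Q| = 31.
|P △ Q| = |P| + |Q| − 2·|P∩Q| = 31 + 72 − 62 = 41.00.

41.00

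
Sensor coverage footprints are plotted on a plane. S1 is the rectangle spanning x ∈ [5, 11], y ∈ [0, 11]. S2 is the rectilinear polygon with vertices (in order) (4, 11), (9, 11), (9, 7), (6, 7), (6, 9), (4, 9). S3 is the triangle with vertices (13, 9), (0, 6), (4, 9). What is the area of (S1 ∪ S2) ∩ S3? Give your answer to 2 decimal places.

6.92

|S1 ∪ S2| = 68.
|(S1 ∪ S2) ∩ S3| = 6.92.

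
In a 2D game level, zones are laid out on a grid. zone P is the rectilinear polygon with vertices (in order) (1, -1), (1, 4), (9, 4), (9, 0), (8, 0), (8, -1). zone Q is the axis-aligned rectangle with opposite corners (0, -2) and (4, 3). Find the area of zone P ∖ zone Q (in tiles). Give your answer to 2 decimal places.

27.00

|zone P| = 39, |zone P∩zone Q| = 12.
|zone P ∖ zone Q| = |zone P| − |zone P∩zone Q| = 39 − 12 = 27.00.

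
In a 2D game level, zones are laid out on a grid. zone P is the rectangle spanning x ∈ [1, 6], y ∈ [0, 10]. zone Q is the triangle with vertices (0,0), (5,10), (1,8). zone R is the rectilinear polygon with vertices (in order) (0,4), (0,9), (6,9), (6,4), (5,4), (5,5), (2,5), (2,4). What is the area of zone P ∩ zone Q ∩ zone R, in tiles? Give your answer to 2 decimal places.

The intersection is the polygon with vertices (3,9), (4.5,9), (2.5,5), (2,5), (2,4), (1,4), (1,8).
By the shoelace formula its area is 10.00.

10.00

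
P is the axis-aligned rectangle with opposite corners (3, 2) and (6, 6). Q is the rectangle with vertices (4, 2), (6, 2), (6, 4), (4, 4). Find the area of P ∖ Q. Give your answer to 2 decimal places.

|P∩Q|: x∈[4,6], y∈[2,4] → 2·2 = 4.
|P| = 12.
|P ∖ Q| = |P| − |P∩Q| = 12 − 4 = 8.00.

8.00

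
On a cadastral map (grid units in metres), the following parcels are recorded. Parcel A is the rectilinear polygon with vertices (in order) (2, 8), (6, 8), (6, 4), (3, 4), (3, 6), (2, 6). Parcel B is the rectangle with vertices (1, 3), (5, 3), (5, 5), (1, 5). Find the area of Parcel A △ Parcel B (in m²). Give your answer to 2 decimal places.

18.00

|Parcel A| = 14, |Parcel B| = 8, |Parcel A∩Parcel B| = 2.
|Parcel A △ Parcel B| = |Parcel A| + |Parcel B| − 2·|Parcel A∩Parcel B| = 14 + 8 − 4 = 18.00.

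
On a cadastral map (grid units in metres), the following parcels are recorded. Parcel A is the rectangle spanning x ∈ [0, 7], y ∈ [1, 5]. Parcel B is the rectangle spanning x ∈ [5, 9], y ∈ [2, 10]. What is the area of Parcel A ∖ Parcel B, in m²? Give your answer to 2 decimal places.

22.00

|Parcel A∩Parcel B|: x∈[5,7], y∈[2,5] → 2·3 = 6.
|Parcel A| = 28.
|Parcel A ∖ Parcel B| = |Parcel A| − |Parcel A∩Parcel B| = 28 − 6 = 22.00.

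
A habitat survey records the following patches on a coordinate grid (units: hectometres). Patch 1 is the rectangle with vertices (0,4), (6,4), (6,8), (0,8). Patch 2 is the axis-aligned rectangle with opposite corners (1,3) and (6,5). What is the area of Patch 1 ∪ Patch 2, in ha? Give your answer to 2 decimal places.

29.00

By inclusion–exclusion:
Individual areas: |Patch 1| = 24, |Patch 2| = 10.
|Patch 1∩Patch 2|: x∈[1,6], y∈[4,5] → 5·1 = 5.
|Patch 1 ∪ Patch 2| = 34 − 5 = 29.00.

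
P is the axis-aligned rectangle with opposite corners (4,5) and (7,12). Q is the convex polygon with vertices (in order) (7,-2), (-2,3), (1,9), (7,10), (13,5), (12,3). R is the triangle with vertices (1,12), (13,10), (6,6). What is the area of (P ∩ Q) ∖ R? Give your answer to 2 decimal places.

|P ∩ Q| = 14.25.
|(P ∩ Q) ∩ R| = 8.5643.
|(P ∩ Q) ∖ R| = 14.25 − 8.5643 = 5.69.

5.69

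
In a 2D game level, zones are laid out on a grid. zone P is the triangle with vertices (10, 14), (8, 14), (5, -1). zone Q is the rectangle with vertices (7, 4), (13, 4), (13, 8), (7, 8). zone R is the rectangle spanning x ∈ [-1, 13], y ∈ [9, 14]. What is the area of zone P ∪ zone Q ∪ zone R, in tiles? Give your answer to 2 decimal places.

By inclusion–exclusion:
Individual areas: |zone P| = 15, |zone Q| = 24, |zone R| = 70.
|zone P∩zone Q| = 1.5.
|zone P∩zone R| = 8.3333.
|zone Q∩zone R| = 0 (no overlap).
|zone P∩zone Q∩zone R| = 0.
|zone P ∪ zone Q ∪ zone R| = 109 − 9.8333 + 0 = 99.17.

99.17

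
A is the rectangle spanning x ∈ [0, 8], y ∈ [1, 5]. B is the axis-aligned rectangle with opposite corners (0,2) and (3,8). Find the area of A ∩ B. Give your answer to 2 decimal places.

|A∩B|: x∈[0,3], y∈[2,5] → 3·3 = 9.

9.00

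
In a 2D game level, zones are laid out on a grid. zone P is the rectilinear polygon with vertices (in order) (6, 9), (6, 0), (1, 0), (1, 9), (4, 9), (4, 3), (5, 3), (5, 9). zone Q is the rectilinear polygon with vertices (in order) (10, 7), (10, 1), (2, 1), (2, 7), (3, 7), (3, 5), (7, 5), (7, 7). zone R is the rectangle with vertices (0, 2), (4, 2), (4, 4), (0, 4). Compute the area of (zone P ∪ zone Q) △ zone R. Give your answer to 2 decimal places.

|zone P ∪ zone Q| = 63.
|(zone P ∪ zone Q) ∩ zone R| = 6.
|(zone P ∪ zone Q) △ zone R| = 63 + 8 − 12 = 59.00.

59.00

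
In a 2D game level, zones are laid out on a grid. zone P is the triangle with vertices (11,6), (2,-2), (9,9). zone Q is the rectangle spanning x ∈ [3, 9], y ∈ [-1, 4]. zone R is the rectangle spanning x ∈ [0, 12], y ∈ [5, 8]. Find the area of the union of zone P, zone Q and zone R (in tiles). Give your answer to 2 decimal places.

By inclusion–exclusion:
Individual areas: |zone P| = 21.5, |zone Q| = 30, |zone R| = 36.
|zone P∩zone Q| = 8.4472.
|zone P∩zone R| = 8.8769.
|zone Q∩zone R| = 0 (no overlap).
|zone P∩zone Q∩zone R| = 0.
|zone P ∪ zone Q ∪ zone R| = 87.5 − 17.3241 + 0 = 70.18.

70.18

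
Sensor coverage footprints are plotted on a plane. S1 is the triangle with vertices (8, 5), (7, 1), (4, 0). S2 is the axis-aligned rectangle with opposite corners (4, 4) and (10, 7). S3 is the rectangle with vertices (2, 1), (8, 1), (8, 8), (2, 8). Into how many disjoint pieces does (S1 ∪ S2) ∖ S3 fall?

(S1 ∪ S2) ∖ S3 splits into 2 disjoint pieces (area 1.1, area 6).

2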